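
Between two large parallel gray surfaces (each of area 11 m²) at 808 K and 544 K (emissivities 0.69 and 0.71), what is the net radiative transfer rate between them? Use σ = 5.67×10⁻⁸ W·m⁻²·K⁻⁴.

For two large parallel gray plates, q = σ(T₁⁴ − T₂⁴) / (1/ε₁ + 1/ε₂ − 1).
1/ε₁ + 1/ε₂ − 1 = 1/0.69 + 1/0.71 − 1 = 1.858.
T₁⁴ − T₂⁴ = 4.26×10^11 − 8.76×10^10 = 3.39×10^11 K⁴.
q = 5.67×10⁻⁸ × 3.39×10^11 / 1.858 = 10300 W/m².
Q = q·A = 10300 × 11 = 1.14×10^5 W.

Q ≈ 1.14×10^5 W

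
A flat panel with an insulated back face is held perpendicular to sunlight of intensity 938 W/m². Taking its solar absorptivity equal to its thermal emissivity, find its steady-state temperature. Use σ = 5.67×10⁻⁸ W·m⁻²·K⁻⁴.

Absorbed flux αS = emitted flux εσT⁴ (one radiating face); with α = ε, T = (S/σ)^(1/4).
T = (938 / 5.67×10⁻⁸)^(1/4) = (1.65×10^10)^(1/4).
T = 359 K.

T ≈ 359 K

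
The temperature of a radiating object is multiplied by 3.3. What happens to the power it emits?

factor ≈ 119

P ∝ T⁴, so the power scales as (3.3)⁴ = 119.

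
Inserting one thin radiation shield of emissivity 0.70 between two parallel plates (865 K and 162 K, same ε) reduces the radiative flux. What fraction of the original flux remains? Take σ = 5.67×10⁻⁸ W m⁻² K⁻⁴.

ratio ≈ 0.500

With N identical shields there are N+1 = 2 gaps in series, each with the same radiative resistance, so the flux falls to 1/(N+1) of its unshielded value.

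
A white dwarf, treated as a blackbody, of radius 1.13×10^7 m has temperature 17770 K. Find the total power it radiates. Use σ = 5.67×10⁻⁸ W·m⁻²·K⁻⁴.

P ≈ 9.07×10^24 W

A = 4πr² = 4π × (1.13×10^7)² = 1.60×10^15 m².
P = σAT⁴ = 5.67×10⁻⁸ × 1.60×10^15 × (17770)⁴ = 5.67×10⁻⁸ × 1.60×10^15 × 9.97×10^16.
P = 9.07×10^24 W.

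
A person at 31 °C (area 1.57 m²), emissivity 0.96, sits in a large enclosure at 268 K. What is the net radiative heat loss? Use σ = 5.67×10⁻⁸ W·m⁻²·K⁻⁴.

Q ≈ 289 W

Convert: 31 °C = 304 K.
Q = εσA(T⁴ − T_s⁴). T⁴ − T_s⁴ = (304)⁴ − (268)⁴ = 8.54×10^9 − 5.16×10^9 = 3.38×10^9 K⁴.
Q = 0.96 × 5.67×10⁻⁸ × 1.57 × 3.38×10^9 = 289 W.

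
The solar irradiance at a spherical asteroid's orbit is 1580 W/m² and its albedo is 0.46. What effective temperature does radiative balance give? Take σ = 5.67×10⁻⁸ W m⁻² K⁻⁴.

Power absorbed = (1−a)S·πR²; power emitted = 4πR²σT⁴. Equating and cancelling πR²:
T = ((1−a)S / 4σ)^(1/4) = (853 / (4 × 5.67×10⁻⁸))^(1/4) = (3.76×10^9)^(1/4).
T = 248 K.

T ≈ 248 K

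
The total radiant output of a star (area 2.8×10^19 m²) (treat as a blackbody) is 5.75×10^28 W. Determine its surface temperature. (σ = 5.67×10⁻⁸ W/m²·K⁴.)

From P = σAT⁴, T = (P / σA)^(1/4) = (5.75×10^28 / (5.67×10⁻⁸ × 2.80×10^19))^(1/4).
T = (3.62×10^16)^(1/4) = 13800 K.

T ≈ 13800 K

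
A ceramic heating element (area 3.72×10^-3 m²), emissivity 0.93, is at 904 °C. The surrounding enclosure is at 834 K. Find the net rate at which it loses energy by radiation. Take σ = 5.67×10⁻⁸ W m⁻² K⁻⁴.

Convert: 904 °C = 1177 K.
Q = εσA(T⁴ − T_s⁴). T⁴ − T_s⁴ = (1177)⁴ − (834)⁴ = 1.92×10^12 − 4.84×10^11 = 1.44×10^12 K⁴.
Q = 0.93 × 5.67×10⁻⁸ × 3.72×10^-3 × 1.44×10^12 = 282 W.

Q ≈ 282 W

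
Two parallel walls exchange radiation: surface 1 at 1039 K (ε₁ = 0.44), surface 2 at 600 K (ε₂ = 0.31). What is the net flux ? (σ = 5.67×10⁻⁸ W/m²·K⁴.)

For two large parallel gray plates, q = σ(T₁⁴ − T₂⁴) / (1/ε₁ + 1/ε₂ − 1).
1/ε₁ + 1/ε₂ − 1 = 1/0.44 + 1/0.31 − 1 = 4.499.
T₁⁴ − T₂⁴ = 1.17×10^12 − 1.30×10^11 = 1.04×10^12 K⁴.
q = 5.67×10⁻⁸ × 1.04×10^12 / 4.499 = 13100 W/m².

q ≈ 13100 W/m²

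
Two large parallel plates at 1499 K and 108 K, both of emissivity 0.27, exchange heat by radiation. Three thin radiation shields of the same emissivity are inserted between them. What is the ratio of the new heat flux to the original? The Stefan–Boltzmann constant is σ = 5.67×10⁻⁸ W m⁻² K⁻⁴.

With N identical shields there are N+1 = 4 gaps in series, each with the same radiative resistance, so the flux falls to 1/(N+1) of its unshielded value.

ratio ≈ 0.250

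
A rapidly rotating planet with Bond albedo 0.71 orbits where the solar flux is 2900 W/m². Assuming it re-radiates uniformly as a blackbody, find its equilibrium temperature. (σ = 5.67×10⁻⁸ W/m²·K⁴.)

T ≈ 247 K

Power absorbed = (1−a)S·πR²; power emitted = 4πR²σT⁴. Equating and cancelling πR²:
T = ((1−a)S / 4σ)^(1/4) = (841 / (4 × 5.67×10⁻⁸))^(1/4) = (3.71×10^9)^(1/4).
T = 247 K.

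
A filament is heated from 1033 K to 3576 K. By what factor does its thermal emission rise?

P ∝ T⁴, so the ratio is (3576/1033)⁴ = (3.462)⁴ = 144.

ratio ≈ 144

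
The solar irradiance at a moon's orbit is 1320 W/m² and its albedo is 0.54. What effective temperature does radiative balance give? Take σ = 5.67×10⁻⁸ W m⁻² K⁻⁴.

Power absorbed = (1−a)S·πR²; power emitted = 4πR²σT⁴. Equating and cancelling πR²:
T = ((1−a)S / 4σ)^(1/4) = (607 / (4 × 5.67×10⁻⁸))^(1/4) = (2.68×10^9)^(1/4).
T = 227 K.

T ≈ 227 K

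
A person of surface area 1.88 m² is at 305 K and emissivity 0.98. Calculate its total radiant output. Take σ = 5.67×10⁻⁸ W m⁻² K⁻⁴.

P ≈ 904 W

Stefan–Boltzmann: P = εσAT⁴ = 0.98 × 5.67×10⁻⁸ × 1.88 × (305)⁴ = 0.98 × 5.67×10⁻⁸ × 1.88 × 8.65×10^9.
P = 904 W.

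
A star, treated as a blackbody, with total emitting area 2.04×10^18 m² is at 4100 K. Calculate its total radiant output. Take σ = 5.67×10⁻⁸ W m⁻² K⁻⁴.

P = σAT⁴ = 5.67×10⁻⁸ × 2.04×10^18 × (4100)⁴ = 5.67×10⁻⁸ × 2.04×10^18 × 2.83×10^14.
P = 3.27×10^25 W.

P ≈ 3.27×10^25 W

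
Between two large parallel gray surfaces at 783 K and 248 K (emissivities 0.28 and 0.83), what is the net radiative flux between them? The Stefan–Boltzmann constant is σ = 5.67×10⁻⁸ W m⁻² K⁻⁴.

q ≈ 5590 W/m²

For two large parallel gray plates, q = σ(T₁⁴ − T₂⁴) / (1/ε₁ + 1/ε₂ − 1).
1/ε₁ + 1/ε₂ − 1 = 1/0.28 + 1/0.83 − 1 = 3.776.
T₁⁴ − T₂⁴ = 3.76×10^11 − 3.78×10^9 = 3.72×10^11 K⁴.
q = 5.67×10⁻⁸ × 3.72×10^11 / 3.776 = 5590 W/m².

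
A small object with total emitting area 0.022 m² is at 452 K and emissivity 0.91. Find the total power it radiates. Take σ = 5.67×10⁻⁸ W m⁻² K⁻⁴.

P ≈ 47.4 W

P = εσAT⁴ = 0.91 × 5.67×10⁻⁸ × 0.0220 × (452)⁴ = 0.91 × 5.67×10⁻⁸ × 0.0220 × 4.17×10^10.
P = 47.4 W.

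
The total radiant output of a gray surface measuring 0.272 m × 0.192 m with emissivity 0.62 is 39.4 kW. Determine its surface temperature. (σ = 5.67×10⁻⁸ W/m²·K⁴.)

A = 0.272 × 0.192 = 0.0522 m².
From P = εσAT⁴, T = (P / εσA)^(1/4) = (39400 / (0.62 × 5.67×10⁻⁸ × 0.0522))^(1/4).
T = (2.15×10^13)^(1/4) = 2150 K.

T ≈ 2150 K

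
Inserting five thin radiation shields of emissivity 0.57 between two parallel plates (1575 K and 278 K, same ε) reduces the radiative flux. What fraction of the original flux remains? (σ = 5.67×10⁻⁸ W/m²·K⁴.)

ratio ≈ 0.167

With N identical shields there are N+1 = 6 gaps in series, each with the same radiative resistance, so the flux falls to 1/(N+1) of its unshielded value.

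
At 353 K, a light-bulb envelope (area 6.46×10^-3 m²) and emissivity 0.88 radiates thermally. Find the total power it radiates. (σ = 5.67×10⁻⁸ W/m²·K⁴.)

P ≈ 5.00 W

P = εσAT⁴ = 0.88 × 5.67×10⁻⁸ × 6.46×10^-3 × (353)⁴ = 0.88 × 5.67×10⁻⁸ × 6.46×10^-3 × 1.55×10^10.
P = 5.00 W.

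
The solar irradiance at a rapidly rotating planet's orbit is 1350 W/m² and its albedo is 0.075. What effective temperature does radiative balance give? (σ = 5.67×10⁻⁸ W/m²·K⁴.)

T ≈ 272 K

Power absorbed = (1−a)S·πR²; power emitted = 4πR²σT⁴. Equating and cancelling πR²:
T = ((1−a)S / 4σ)^(1/4) = (1250 / (4 × 5.67×10⁻⁸))^(1/4) = (5.51×10^9)^(1/4).
T = 272 K.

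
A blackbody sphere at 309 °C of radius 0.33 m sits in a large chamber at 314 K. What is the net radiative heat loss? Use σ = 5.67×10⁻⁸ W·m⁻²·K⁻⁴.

A = 4πr² = 4π × (0.33)² = 1.37 m².
Convert: 309 °C = 582 K.
Q = σA(T⁴ − T_s⁴). T⁴ − T_s⁴ = (582)⁴ − (314)⁴ = 1.15×10^11 − 9.72×10^9 = 1.05×10^11 K⁴.
Q = 5.67×10⁻⁸ × 1.37 × 1.05×10^11 = 8150 W.

Q ≈ 8150 W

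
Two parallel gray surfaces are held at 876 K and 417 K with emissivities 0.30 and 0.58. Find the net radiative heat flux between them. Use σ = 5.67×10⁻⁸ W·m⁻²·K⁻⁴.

q ≈ 7810 W/m²

For two large parallel gray plates, q = σ(T₁⁴ − T₂⁴) / (1/ε₁ + 1/ε₂ − 1).
1/ε₁ + 1/ε₂ − 1 = 1/0.30 + 1/0.58 − 1 = 4.057.
T₁⁴ − T₂⁴ = 5.89×10^11 − 3.02×10^10 = 5.59×10^11 K⁴.
q = 5.67×10⁻⁸ × 5.59×10^11 / 4.057 = 7810 W/m².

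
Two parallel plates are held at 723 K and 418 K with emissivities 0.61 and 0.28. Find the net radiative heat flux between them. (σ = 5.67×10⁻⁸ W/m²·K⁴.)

For two large parallel gray plates, q = σ(T₁⁴ − T₂⁴) / (1/ε₁ + 1/ε₂ − 1).
1/ε₁ + 1/ε₂ − 1 = 1/0.61 + 1/0.28 − 1 = 4.211.
T₁⁴ − T₂⁴ = 2.73×10^11 − 3.05×10^10 = 2.43×10^11 K⁴.
q = 5.67×10⁻⁸ × 2.43×10^11 / 4.211 = 3270 W/m².

q ≈ 3270 W/m²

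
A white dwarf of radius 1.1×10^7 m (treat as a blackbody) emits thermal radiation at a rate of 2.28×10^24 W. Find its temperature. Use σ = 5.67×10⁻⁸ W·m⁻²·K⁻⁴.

A = 4πr² = 4π × (1.1×10^7)² = 1.52×10^15 m².
From P = σAT⁴, T = (P / σA)^(1/4) = (2.28×10^24 / (5.67×10⁻⁸ × 1.52×10^15))^(1/4).
T = (2.64×10^16)^(1/4) = 12800 K.

T ≈ 12800 K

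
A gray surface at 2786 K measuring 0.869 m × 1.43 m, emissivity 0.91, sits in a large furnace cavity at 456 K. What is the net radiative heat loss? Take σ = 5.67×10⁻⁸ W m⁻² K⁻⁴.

Q ≈ 3.86×10^6 W

A = 0.869 × 1.43 = 1.24 m².
Q = εσA(T⁴ − T_s⁴). T⁴ − T_s⁴ = (2786)⁴ − (456)⁴ = 6.02×10^13 − 4.32×10^10 = 6.02×10^13 K⁴.
Q = 0.91 × 5.67×10⁻⁸ × 1.24 × 6.02×10^13 = 3.86×10^6 W.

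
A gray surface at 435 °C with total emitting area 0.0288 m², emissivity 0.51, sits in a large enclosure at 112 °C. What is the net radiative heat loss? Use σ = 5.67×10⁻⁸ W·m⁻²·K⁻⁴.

Convert: 435 °C = 708 K; 112 °C = 385 K.
Q = εσA(T⁴ − T_s⁴). T⁴ − T_s⁴ = (708)⁴ − (385)⁴ = 2.51×10^11 − 2.20×10^10 = 2.29×10^11 K⁴.
Q = 0.51 × 5.67×10⁻⁸ × 0.0288 × 2.29×10^11 = 191 W.

Q ≈ 191 W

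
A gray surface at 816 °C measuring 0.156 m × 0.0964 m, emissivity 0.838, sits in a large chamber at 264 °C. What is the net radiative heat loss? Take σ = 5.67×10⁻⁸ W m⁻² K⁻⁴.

A = 0.156 × 0.0964 = 0.0150 m².
Convert: 816 °C = 1089 K; 264 °C = 537 K.
Q = εσA(T⁴ − T_s⁴). T⁴ − T_s⁴ = (1089)⁴ − (537)⁴ = 1.41×10^12 − 8.32×10^10 = 1.32×10^12 K⁴.
Q = 0.838 × 5.67×10⁻⁸ × 0.0150 × 1.32×10^12 = 946 W.

Q ≈ 946 W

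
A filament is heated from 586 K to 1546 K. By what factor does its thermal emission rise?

P ∝ T⁴, so the ratio is (1546/586)⁴ = (2.638)⁴ = 48.4.

ratio ≈ 48.4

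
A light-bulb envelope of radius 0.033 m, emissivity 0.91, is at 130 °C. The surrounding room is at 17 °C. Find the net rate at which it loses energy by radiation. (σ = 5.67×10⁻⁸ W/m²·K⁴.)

Q ≈ 13.6 W

A = 4πr² = 4π × (0.033)² = 0.0137 m².
Convert: 130 °C = 403 K; 17 °C = 290 K.
Q = εσA(T⁴ − T_s⁴). T⁴ − T_s⁴ = (403)⁴ − (290)⁴ = 2.64×10^10 − 7.07×10^9 = 1.93×10^10 K⁴.
Q = 0.91 × 5.67×10⁻⁸ × 0.0137 × 1.93×10^10 = 13.6 W.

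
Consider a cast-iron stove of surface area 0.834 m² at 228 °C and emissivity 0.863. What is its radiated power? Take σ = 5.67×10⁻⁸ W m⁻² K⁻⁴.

228 °C = 501 K.
Stefan–Boltzmann: P = εσAT⁴ = 0.863 × 5.67×10⁻⁸ × 0.834 × (501)⁴ = 0.863 × 5.67×10⁻⁸ × 0.834 × 6.30×10^10.
P = 2570 W.

P ≈ 2570 W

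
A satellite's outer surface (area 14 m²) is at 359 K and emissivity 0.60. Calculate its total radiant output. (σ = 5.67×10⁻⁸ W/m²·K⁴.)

P = εσAT⁴ = 0.60 × 5.67×10⁻⁸ × 14.0 × (359)⁴ = 0.60 × 5.67×10⁻⁸ × 14.0 × 1.66×10^10.
P = 7910 W.

P ≈ 7910 W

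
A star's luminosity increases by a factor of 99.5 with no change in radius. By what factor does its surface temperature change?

P ∝ T⁴ ⇒ T ∝ P^(1/4), so T scales by (99.5)^(1/4) = 3.16.

factor ≈ 3.16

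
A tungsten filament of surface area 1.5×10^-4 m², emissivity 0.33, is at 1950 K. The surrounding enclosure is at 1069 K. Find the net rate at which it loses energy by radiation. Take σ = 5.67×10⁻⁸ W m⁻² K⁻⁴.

Q ≈ 36.9 W

Q = εσA(T⁴ − T_s⁴). T⁴ − T_s⁴ = (1950)⁴ − (1069)⁴ = 1.45×10^13 − 1.31×10^12 = 1.32×10^13 K⁴.
Q = 0.33 × 5.67×10⁻⁸ × 1.50×10^-4 × 1.32×10^13 = 36.9 W.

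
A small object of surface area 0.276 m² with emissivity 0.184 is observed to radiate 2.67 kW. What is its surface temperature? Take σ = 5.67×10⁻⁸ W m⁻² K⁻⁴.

T ≈ 981 K

From P = εσAT⁴, T = (P / εσA)^(1/4) = (2670 / (0.184 × 5.67×10⁻⁸ × 0.276))^(1/4).
T = (9.27×10^11)^(1/4) = 981 K.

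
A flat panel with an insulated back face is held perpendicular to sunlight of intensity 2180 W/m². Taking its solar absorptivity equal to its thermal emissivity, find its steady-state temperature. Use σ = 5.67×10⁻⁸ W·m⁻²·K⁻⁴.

T ≈ 443 K

Absorbed flux αS = emitted flux εσT⁴ (one radiating face); with α = ε, T = (S/σ)^(1/4).
T = (2180 / 5.67×10⁻⁸)^(1/4) = (3.84×10^10)^(1/4).
T = 443 K.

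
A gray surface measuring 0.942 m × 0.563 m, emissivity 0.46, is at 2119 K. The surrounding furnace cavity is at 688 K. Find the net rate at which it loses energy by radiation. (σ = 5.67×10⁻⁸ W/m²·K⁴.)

A = 0.942 × 0.563 = 0.530 m².
Q = εσA(T⁴ − T_s⁴). T⁴ − T_s⁴ = (2119)⁴ − (688)⁴ = 2.02×10^13 − 2.24×10^11 = 1.99×10^13 K⁴.
Q = 0.46 × 5.67×10⁻⁸ × 0.530 × 1.99×10^13 = 2.76×10^5 W.

Q ≈ 2.76×10^5 W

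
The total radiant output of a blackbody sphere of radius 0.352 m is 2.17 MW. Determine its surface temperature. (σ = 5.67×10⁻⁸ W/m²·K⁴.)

A = 4πr² = 4π × (0.352)² = 1.56 m².
From P = σAT⁴, T = (P / σA)^(1/4) = (2.17×10^6 / (5.67×10⁻⁸ × 1.56))^(1/4).
T = (2.46×10^13)^(1/4) = 2230 K.

T ≈ 2230 K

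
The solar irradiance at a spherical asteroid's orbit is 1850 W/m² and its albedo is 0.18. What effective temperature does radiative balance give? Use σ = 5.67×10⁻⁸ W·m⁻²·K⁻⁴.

T ≈ 286 K

Power absorbed = (1−a)S·πR²; power emitted = 4πR²σT⁴. Equating and cancelling πR²:
T = ((1−a)S / 4σ)^(1/4) = (1520 / (4 × 5.67×10⁻⁸))^(1/4) = (6.69×10^9)^(1/4).
T = 286 K.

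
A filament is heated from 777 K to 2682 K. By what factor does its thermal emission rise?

ratio ≈ 142

P ∝ T⁴, so the ratio is (2682/777)⁴ = (3.452)⁴ = 142.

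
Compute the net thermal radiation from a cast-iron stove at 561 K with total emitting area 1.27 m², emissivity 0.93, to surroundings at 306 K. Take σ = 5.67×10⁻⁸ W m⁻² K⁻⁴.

Q ≈ 6050 W

Q = εσA(T⁴ − T_s⁴). T⁴ − T_s⁴ = (561)⁴ − (306)⁴ = 9.90×10^10 − 8.77×10^9 = 9.03×10^10 K⁴.
Q = 0.93 × 5.67×10⁻⁸ × 1.27 × 9.03×10^10 = 6050 W.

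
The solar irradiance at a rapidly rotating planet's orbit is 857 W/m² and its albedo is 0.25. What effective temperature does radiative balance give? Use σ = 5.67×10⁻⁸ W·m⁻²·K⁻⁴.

Power absorbed = (1−a)S·πR²; power emitted = 4πR²σT⁴. Equating and cancelling πR²:
T = ((1−a)S / 4σ)^(1/4) = (643 / (4 × 5.67×10⁻⁸))^(1/4) = (2.83×10^9)^(1/4).
T = 231 K.

T ≈ 231 K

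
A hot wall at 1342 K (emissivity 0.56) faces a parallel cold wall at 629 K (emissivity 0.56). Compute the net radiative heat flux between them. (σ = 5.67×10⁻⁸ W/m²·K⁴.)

For two large parallel gray plates, q = σ(T₁⁴ − T₂⁴) / (1/ε₁ + 1/ε₂ − 1).
1/ε₁ + 1/ε₂ − 1 = 1/0.56 + 1/0.56 − 1 = 2.571.
T₁⁴ − T₂⁴ = 3.24×10^12 − 1.57×10^11 = 3.09×10^12 K⁴.
q = 5.67×10⁻⁸ × 3.09×10^12 / 2.571 = 68100 W/m².

q ≈ 68100 W/m²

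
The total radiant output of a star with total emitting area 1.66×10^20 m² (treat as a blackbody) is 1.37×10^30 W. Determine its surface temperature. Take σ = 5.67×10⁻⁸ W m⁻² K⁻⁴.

T ≈ 19500 K

From P = σAT⁴, T = (P / σA)^(1/4) = (1.37×10^30 / (5.67×10⁻⁸ × 1.66×10^20))^(1/4).
T = (1.46×10^17)^(1/4) = 19500 K.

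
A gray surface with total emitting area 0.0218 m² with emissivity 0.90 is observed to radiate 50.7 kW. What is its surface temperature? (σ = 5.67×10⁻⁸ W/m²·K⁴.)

T ≈ 2600 K

From P = εσAT⁴, T = (P / εσA)^(1/4) = (50700 / (0.90 × 5.67×10⁻⁸ × 0.0218))^(1/4).
T = (4.56×10^13)^(1/4) = 2600 K.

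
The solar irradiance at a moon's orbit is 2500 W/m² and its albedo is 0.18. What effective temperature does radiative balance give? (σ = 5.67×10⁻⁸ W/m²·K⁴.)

Power absorbed = (1−a)S·πR²; power emitted = 4πR²σT⁴. Equating and cancelling πR²:
T = ((1−a)S / 4σ)^(1/4) = (2050 / (4 × 5.67×10⁻⁸))^(1/4) = (9.04×10^9)^(1/4).
T = 308 K.

T ≈ 308 K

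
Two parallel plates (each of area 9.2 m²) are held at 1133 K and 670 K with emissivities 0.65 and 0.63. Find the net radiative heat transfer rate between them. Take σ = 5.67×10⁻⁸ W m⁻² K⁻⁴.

Q ≈ 3.55×10^5 W

For two large parallel gray plates, q = σ(T₁⁴ − T₂⁴) / (1/ε₁ + 1/ε₂ − 1).
1/ε₁ + 1/ε₂ − 1 = 1/0.65 + 1/0.63 − 1 = 2.126.
T₁⁴ − T₂⁴ = 1.65×10^12 − 2.02×10^11 = 1.45×10^12 K⁴.
q = 5.67×10⁻⁸ × 1.45×10^12 / 2.126 = 38600 W/m².
Q = q·A = 38600 × 9.2 = 3.55×10^5 W.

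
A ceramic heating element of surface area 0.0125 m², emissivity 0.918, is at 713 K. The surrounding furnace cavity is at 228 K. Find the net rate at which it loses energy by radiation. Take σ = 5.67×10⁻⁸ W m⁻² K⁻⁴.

Q = εσA(T⁴ − T_s⁴). T⁴ − T_s⁴ = (713)⁴ − (228)⁴ = 2.58×10^11 − 2.70×10^9 = 2.56×10^11 K⁴.
Q = 0.918 × 5.67×10⁻⁸ × 0.0125 × 2.56×10^11 = 166 W.

Q ≈ 166 W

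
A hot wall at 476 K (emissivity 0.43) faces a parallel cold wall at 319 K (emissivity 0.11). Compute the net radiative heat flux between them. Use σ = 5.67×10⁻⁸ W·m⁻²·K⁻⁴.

q ≈ 223 W/m²

For two large parallel gray plates, q = σ(T₁⁴ − T₂⁴) / (1/ε₁ + 1/ε₂ − 1).
1/ε₁ + 1/ε₂ − 1 = 1/0.43 + 1/0.11 − 1 = 10.42.
T₁⁴ − T₂⁴ = 5.13×10^10 − 1.04×10^10 = 4.10×10^10 K⁴.
q = 5.67×10⁻⁸ × 4.10×10^10 / 10.42 = 223 W/m².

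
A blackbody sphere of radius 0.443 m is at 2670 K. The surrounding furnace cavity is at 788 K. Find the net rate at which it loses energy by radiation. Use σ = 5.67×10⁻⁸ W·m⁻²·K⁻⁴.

Q ≈ 7.05×10^6 W

A = 4πr² = 4π × (0.443)² = 2.47 m².
Q = σA(T⁴ − T_s⁴). T⁴ − T_s⁴ = (2670)⁴ − (788)⁴ = 5.08×10^13 − 3.86×10^11 = 5.04×10^13 K⁴.
Q = 5.67×10⁻⁸ × 2.47 × 5.04×10^13 = 7.05×10^6 W.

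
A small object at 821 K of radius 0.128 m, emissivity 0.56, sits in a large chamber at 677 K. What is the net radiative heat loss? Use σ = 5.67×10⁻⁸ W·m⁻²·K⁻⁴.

Q ≈ 1600 W

A = 4πr² = 4π × (0.128)² = 0.206 m².
Q = εσA(T⁴ − T_s⁴). T⁴ − T_s⁴ = (821)⁴ − (677)⁴ = 4.54×10^11 − 2.10×10^11 = 2.44×10^11 K⁴.
Q = 0.56 × 5.67×10⁻⁸ × 0.206 × 2.44×10^11 = 1600 W.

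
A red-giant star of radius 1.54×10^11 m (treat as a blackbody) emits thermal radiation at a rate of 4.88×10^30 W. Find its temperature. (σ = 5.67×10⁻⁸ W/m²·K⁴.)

A = 4πr² = 4π × (1.54×10^11)² = 2.98×10^23 m².
From P = σAT⁴, T = (P / σA)^(1/4) = (4.88×10^30 / (5.67×10⁻⁸ × 2.98×10^23))^(1/4).
T = (2.89×10^14)^(1/4) = 4120 K.

T ≈ 4120 K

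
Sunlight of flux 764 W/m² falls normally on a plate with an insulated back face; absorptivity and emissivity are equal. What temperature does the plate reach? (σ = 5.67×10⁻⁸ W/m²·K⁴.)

Absorbed flux αS = emitted flux εσT⁴ (one radiating face); with α = ε, T = (S/σ)^(1/4).
T = (764 / 5.67×10⁻⁸)^(1/4) = (1.35×10^10)^(1/4).
T = 341 K.

T ≈ 341 K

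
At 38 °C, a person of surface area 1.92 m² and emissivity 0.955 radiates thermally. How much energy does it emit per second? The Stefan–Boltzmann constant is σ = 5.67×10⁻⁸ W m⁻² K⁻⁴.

P ≈ 973 W

38 °C = 311 K.
Stefan–Boltzmann: P = εσAT⁴ = 0.955 × 5.67×10⁻⁸ × 1.92 × (311)⁴ = 0.955 × 5.67×10⁻⁸ × 1.92 × 9.35×10^9.
P = 973 W.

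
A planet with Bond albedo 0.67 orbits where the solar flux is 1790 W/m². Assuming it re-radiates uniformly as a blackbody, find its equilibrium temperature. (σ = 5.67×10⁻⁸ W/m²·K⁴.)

Power absorbed = (1−a)S·πR²; power emitted = 4πR²σT⁴. Equating and cancelling πR²:
T = ((1−a)S / 4σ)^(1/4) = (591 / (4 × 5.67×10⁻⁸))^(1/4) = (2.60×10^9)^(1/4).
T = 226 K.

T ≈ 226 K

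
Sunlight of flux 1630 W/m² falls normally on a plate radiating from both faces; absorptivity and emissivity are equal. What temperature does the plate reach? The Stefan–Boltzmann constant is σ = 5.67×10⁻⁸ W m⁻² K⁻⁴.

Absorbed flux αS = emitted flux 2εσT⁴ per unit area; with α = ε this gives T = (S/2σ)^(1/4).
T = (1630 / (2 × 5.67×10⁻⁸))^(1/4) = (1.44×10^10)^(1/4).
T = 346 K.

T ≈ 346 K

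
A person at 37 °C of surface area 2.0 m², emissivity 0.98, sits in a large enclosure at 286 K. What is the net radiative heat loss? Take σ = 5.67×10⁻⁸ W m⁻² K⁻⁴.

Q ≈ 283 W

Convert: 37 °C = 310 K.
Q = εσA(T⁴ − T_s⁴). T⁴ − T_s⁴ = (310)⁴ − (286)⁴ = 9.24×10^9 − 6.69×10^9 = 2.54×10^9 K⁴.
Q = 0.98 × 5.67×10⁻⁸ × 2.00 × 2.54×10^9 = 283 W.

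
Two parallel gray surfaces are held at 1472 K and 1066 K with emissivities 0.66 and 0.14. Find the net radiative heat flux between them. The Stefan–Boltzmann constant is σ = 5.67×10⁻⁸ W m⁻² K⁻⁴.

For two large parallel gray plates, q = σ(T₁⁴ − T₂⁴) / (1/ε₁ + 1/ε₂ − 1).
1/ε₁ + 1/ε₂ − 1 = 1/0.66 + 1/0.14 − 1 = 7.658.
T₁⁴ − T₂⁴ = 4.69×10^12 − 1.29×10^12 = 3.40×10^12 K⁴.
q = 5.67×10⁻⁸ × 3.40×10^12 / 7.658 = 25200 W/m².

q ≈ 25200 W/m²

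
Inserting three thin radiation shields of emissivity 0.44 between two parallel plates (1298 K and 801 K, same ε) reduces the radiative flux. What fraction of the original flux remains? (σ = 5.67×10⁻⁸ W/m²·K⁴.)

ratio ≈ 0.250

With N identical shields there are N+1 = 4 gaps in series, each with the same radiative resistance, so the flux falls to 1/(N+1) of its unshielded value.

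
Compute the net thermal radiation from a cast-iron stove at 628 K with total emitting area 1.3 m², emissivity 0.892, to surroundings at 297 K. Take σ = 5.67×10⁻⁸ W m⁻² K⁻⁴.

Q = εσA(T⁴ − T_s⁴). T⁴ − T_s⁴ = (628)⁴ − (297)⁴ = 1.56×10^11 − 7.78×10^9 = 1.48×10^11 K⁴.
Q = 0.892 × 5.67×10⁻⁸ × 1.30 × 1.48×10^11 = 9710 W.

Q ≈ 9710 W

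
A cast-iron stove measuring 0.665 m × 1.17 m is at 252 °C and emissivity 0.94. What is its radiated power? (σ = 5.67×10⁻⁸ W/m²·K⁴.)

A = 0.665 × 1.17 = 0.778 m².
252 °C = 525 K.
P = εσAT⁴ = 0.94 × 5.67×10⁻⁸ × 0.778 × (525)⁴ = 0.94 × 5.67×10⁻⁸ × 0.778 × 7.60×10^10.
P = 3150 W.

P ≈ 3150 W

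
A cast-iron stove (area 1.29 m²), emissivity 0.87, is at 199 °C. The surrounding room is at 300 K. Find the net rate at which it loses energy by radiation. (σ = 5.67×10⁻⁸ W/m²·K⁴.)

Convert: 199 °C = 472 K.
Q = εσA(T⁴ − T_s⁴). T⁴ − T_s⁴ = (472)⁴ − (300)⁴ = 4.96×10^10 − 8.10×10^9 = 4.15×10^10 K⁴.
Q = 0.87 × 5.67×10⁻⁸ × 1.29 × 4.15×10^10 = 2640 W.

Q ≈ 2640 W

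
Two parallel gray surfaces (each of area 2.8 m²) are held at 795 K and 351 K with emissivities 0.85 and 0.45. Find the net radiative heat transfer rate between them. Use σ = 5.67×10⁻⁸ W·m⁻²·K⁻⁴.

For two large parallel gray plates, q = σ(T₁⁴ − T₂⁴) / (1/ε₁ + 1/ε₂ − 1).
1/ε₁ + 1/ε₂ − 1 = 1/0.85 + 1/0.45 − 1 = 2.399.
T₁⁴ − T₂⁴ = 3.99×10^11 − 1.52×10^10 = 3.84×10^11 K⁴.
q = 5.67×10⁻⁸ × 3.84×10^11 / 2.399 = 9080 W/m².
Q = q·A = 9080 × 2.8 = 25400 W.

Q ≈ 25400 W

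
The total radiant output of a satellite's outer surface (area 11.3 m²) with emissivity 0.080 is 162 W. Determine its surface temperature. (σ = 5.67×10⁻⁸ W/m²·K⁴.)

From P = εσAT⁴, T = (P / εσA)^(1/4) = (162 / (0.080 × 5.67×10⁻⁸ × 11.3))^(1/4).
T = (3.16×10^9)^(1/4) = 237 K.

T ≈ 237 K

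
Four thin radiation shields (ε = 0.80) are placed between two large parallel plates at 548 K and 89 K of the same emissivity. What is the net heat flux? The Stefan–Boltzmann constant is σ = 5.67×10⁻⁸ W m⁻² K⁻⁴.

q ≈ 681 W/m²

Each of the 5 gaps contributes resistance (2/ε − 1) = 2/0.80 − 1 = 1.500; total = 7.500.
q = σ(T₁⁴ − T₂⁴) / 7.500 = 5.67×10⁻⁸ × 9.01×10^10 / 7.500 = 681 W/m².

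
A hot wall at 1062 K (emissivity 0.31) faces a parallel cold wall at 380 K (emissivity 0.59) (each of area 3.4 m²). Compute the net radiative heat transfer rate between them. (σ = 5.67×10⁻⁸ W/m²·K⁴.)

For two large parallel gray plates, q = σ(T₁⁴ − T₂⁴) / (1/ε₁ + 1/ε₂ − 1).
1/ε₁ + 1/ε₂ − 1 = 1/0.31 + 1/0.59 − 1 = 3.921.
T₁⁴ − T₂⁴ = 1.27×10^12 − 2.09×10^10 = 1.25×10^12 K⁴.
q = 5.67×10⁻⁸ × 1.25×10^12 / 3.921 = 18100 W/m².
Q = q·A = 18100 × 3.4 = 61500 W.

Q ≈ 61500 W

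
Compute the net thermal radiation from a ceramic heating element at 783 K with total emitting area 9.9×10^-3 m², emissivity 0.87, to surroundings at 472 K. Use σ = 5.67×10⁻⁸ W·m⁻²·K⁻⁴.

Q = εσA(T⁴ − T_s⁴). T⁴ − T_s⁴ = (783)⁴ − (472)⁴ = 3.76×10^11 − 4.96×10^10 = 3.26×10^11 K⁴.
Q = 0.87 × 5.67×10⁻⁸ × 9.90×10^-3 × 3.26×10^11 = 159 W.

Q ≈ 159 W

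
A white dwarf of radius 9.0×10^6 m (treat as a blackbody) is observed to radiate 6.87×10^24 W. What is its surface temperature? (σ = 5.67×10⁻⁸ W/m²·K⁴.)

A = 4πr² = 4π × (9.0×10^6)² = 1.02×10^15 m².
From P = σAT⁴, T = (P / σA)^(1/4) = (6.87×10^24 / (5.67×10⁻⁸ × 1.02×10^15))^(1/4).
T = (1.19×10^17)^(1/4) = 18600 K.

T ≈ 18600 K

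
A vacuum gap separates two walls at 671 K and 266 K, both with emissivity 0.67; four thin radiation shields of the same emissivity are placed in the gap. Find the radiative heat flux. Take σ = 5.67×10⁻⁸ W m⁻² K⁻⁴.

Each of the 5 gaps contributes resistance (2/ε − 1) = 2/0.67 − 1 = 1.985; total = 9.925.
q = σ(T₁⁴ − T₂⁴) / 9.925 = 5.67×10⁻⁸ × 1.98×10^11 / 9.925 = 1130 W/m².

q ≈ 1130 W/m²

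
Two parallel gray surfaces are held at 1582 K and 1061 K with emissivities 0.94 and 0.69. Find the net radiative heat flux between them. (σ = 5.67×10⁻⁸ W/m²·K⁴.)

q ≈ 1.87×10^5 W/m²

For two large parallel gray plates, q = σ(T₁⁴ − T₂⁴) / (1/ε₁ + 1/ε₂ − 1).
1/ε₁ + 1/ε₂ − 1 = 1/0.94 + 1/0.69 − 1 = 1.513.
T₁⁴ − T₂⁴ = 6.26×10^12 − 1.27×10^12 = 5.00×10^12 K⁴.
q = 5.67×10⁻⁸ × 5.00×10^12 / 1.513 = 1.87×10^5 W/m².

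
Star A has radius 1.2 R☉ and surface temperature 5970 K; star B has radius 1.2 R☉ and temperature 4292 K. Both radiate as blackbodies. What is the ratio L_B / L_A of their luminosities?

L_B/L_A ≈ 0.267

L = 4πR²σT⁴ ∝ R²T⁴, so L_B/L_A = (1.2/1.2)² × (4292/5970)⁴ = 1.00 × 0.267 = 0.267.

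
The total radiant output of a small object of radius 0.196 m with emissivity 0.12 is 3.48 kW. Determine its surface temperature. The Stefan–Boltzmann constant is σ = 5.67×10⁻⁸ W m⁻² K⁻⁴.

T ≈ 1010 K

A = 4πr² = 4π × (0.196)² = 0.483 m².
From P = εσAT⁴, T = (P / εσA)^(1/4) = (3480 / (0.12 × 5.67×10⁻⁸ × 0.483))^(1/4).
T = (1.06×10^12)^(1/4) = 1010 K.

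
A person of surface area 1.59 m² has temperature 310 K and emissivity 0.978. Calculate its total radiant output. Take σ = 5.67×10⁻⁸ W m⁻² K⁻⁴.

P ≈ 814 W

P = εσAT⁴ = 0.978 × 5.67×10⁻⁸ × 1.59 × (310)⁴ = 0.978 × 5.67×10⁻⁸ × 1.59 × 9.24×10^9.
P = 814 W.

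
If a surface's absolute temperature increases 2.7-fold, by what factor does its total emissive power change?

P ∝ T⁴, so the power scales as (2.7)⁴ = 53.1.

factor ≈ 53.1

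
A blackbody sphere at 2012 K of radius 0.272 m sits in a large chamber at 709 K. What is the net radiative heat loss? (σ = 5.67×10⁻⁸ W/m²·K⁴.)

A = 4πr² = 4π × (0.272)² = 0.930 m².
Q = σA(T⁴ − T_s⁴). T⁴ − T_s⁴ = (2012)⁴ − (709)⁴ = 1.64×10^13 − 2.53×10^11 = 1.61×10^13 K⁴.
Q = 5.67×10⁻⁸ × 0.930 × 1.61×10^13 = 8.51×10^5 W.

Q ≈ 8.51×10^5 W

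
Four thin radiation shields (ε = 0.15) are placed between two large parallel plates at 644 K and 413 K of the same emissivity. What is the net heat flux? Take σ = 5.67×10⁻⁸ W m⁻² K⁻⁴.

Each of the 5 gaps contributes resistance (2/ε − 1) = 2/0.15 − 1 = 12.33; total = 61.67.
q = σ(T₁⁴ − T₂⁴) / 61.67 = 5.67×10⁻⁸ × 1.43×10^11 / 61.67 = 131 W/m².

q ≈ 131 W/m²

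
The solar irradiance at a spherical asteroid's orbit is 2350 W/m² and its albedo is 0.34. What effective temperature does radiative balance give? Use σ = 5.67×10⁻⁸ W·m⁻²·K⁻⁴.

T ≈ 288 K

Power absorbed = (1−a)S·πR²; power emitted = 4πR²σT⁴. Equating and cancelling πR²:
T = ((1−a)S / 4σ)^(1/4) = (1550 / (4 × 5.67×10⁻⁸))^(1/4) = (6.84×10^9)^(1/4).
T = 288 K.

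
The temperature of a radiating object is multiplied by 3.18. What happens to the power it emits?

factor ≈ 102

P ∝ T⁴, so the power scales as (3.18)⁴ = 102.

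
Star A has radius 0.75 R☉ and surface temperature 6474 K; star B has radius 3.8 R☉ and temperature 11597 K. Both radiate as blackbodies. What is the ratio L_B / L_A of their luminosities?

L = 4πR²σT⁴ ∝ R²T⁴, so L_B/L_A = (3.8/0.75)² × (11597/6474)⁴ = 25.7 × 10.3 = 264.

L_B/L_A ≈ 264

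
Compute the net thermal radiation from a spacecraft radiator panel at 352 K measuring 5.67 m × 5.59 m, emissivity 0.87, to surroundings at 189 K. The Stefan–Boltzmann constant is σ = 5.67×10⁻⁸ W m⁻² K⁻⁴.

Q ≈ 22000 W

A = 5.67 × 5.59 = 31.7 m².
Q = εσA(T⁴ − T_s⁴). T⁴ − T_s⁴ = (352)⁴ − (189)⁴ = 1.54×10^10 − 1.28×10^9 = 1.41×10^10 K⁴.
Q = 0.87 × 5.67×10⁻⁸ × 31.7 × 1.41×10^10 = 22000 W.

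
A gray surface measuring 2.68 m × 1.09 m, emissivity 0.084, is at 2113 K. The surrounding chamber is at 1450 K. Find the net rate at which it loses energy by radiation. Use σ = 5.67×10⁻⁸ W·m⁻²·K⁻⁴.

A = 2.68 × 1.09 = 2.92 m².
Q = εσA(T⁴ − T_s⁴). T⁴ − T_s⁴ = (2113)⁴ − (1450)⁴ = 1.99×10^13 − 4.42×10^12 = 1.55×10^13 K⁴.
Q = 0.084 × 5.67×10⁻⁸ × 2.92 × 1.55×10^13 = 2.16×10^5 W.

Q ≈ 2.16×10^5 W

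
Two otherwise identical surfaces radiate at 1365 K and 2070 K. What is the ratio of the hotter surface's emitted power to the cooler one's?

ratio ≈ 5.29

P ∝ T⁴, so the ratio is (2070/1365)⁴ = (1.516)⁴ = 5.29.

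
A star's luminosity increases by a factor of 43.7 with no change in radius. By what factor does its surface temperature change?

factor ≈ 2.57

P ∝ T⁴ ⇒ T ∝ P^(1/4), so T scales by (43.7)^(1/4) = 2.57.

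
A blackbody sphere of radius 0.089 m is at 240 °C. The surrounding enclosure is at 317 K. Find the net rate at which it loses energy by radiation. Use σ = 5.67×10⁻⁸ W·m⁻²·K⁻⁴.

A = 4πr² = 4π × (0.089)² = 0.0995 m².
Convert: 240 °C = 513 K.
Q = σA(T⁴ − T_s⁴). T⁴ − T_s⁴ = (513)⁴ − (317)⁴ = 6.93×10^10 − 1.01×10^10 = 5.92×10^10 K⁴.
Q = 5.67×10⁻⁸ × 0.0995 × 5.92×10^10 = 334 W.

Q ≈ 334 W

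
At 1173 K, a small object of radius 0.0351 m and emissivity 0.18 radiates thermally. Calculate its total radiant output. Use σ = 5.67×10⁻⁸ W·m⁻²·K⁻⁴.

A = 4πr² = 4π × (0.0351)² = 0.0155 m².
Stefan–Boltzmann: P = εσAT⁴ = 0.18 × 5.67×10⁻⁸ × 0.0155 × (1173)⁴ = 0.18 × 5.67×10⁻⁸ × 0.0155 × 1.89×10^12.
P = 299 W.

P ≈ 299 W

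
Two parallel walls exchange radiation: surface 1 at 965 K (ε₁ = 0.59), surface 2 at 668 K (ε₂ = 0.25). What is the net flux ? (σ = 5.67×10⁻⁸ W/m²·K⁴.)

q ≈ 8070 W/m²

For two large parallel gray plates, q = σ(T₁⁴ − T₂⁴) / (1/ε₁ + 1/ε₂ − 1).
1/ε₁ + 1/ε₂ − 1 = 1/0.59 + 1/0.25 − 1 = 4.695.
T₁⁴ − T₂⁴ = 8.67×10^11 − 1.99×10^11 = 6.68×10^11 K⁴.
q = 5.67×10⁻⁸ × 6.68×10^11 / 4.695 = 8070 W/m².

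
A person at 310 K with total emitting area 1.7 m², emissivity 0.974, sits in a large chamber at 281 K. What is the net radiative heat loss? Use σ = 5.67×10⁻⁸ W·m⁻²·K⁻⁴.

Q = εσA(T⁴ − T_s⁴). T⁴ − T_s⁴ = (310)⁴ − (281)⁴ = 9.24×10^9 − 6.23×10^9 = 3.00×10^9 K⁴.
Q = 0.974 × 5.67×10⁻⁸ × 1.70 × 3.00×10^9 = 282 W.

Q ≈ 282 W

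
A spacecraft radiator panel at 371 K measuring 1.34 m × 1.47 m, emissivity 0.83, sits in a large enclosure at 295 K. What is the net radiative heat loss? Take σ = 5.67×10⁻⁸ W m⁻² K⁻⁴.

A = 1.34 × 1.47 = 1.97 m².
Q = εσA(T⁴ − T_s⁴). T⁴ − T_s⁴ = (371)⁴ − (295)⁴ = 1.89×10^10 − 7.57×10^9 = 1.14×10^10 K⁴.
Q = 0.83 × 5.67×10⁻⁸ × 1.97 × 1.14×10^10 = 1050 W.

Q ≈ 1050 W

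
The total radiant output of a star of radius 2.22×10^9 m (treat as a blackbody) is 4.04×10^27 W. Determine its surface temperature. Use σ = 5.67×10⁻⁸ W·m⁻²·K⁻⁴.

A = 4πr² = 4π × (2.22×10^9)² = 6.19×10^19 m².
From P = σAT⁴, T = (P / σA)^(1/4) = (4.04×10^27 / (5.67×10⁻⁸ × 6.19×10^19))^(1/4).
T = (1.15×10^15)^(1/4) = 5820 K.

T ≈ 5820 K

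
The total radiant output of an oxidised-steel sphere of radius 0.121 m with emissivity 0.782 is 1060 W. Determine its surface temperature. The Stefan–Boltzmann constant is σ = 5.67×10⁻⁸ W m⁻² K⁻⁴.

T ≈ 600 K

A = 4πr² = 4π × (0.121)² = 0.184 m².
From P = εσAT⁴, T = (P / εσA)^(1/4) = (1060 / (0.782 × 5.67×10⁻⁸ × 0.184))^(1/4).
T = (1.30×10^11)^(1/4) = 600 K.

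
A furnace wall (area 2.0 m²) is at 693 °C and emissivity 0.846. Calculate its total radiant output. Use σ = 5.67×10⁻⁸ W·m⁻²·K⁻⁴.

693 °C = 966 K.
P = εσAT⁴ = 0.846 × 5.67×10⁻⁸ × 2.00 × (966)⁴ = 0.846 × 5.67×10⁻⁸ × 2.00 × 8.71×10^11.
P = 83500 W.

P ≈ 83500 W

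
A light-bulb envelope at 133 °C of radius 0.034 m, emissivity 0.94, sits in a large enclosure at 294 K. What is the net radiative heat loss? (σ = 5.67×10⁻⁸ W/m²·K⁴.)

Q ≈ 15.3 W

A = 4πr² = 4π × (0.034)² = 0.0145 m².
Convert: 133 °C = 406 K.
Q = εσA(T⁴ − T_s⁴). T⁴ − T_s⁴ = (406)⁴ − (294)⁴ = 2.72×10^10 − 7.47×10^9 = 1.97×10^10 K⁴.
Q = 0.94 × 5.67×10⁻⁸ × 0.0145 × 1.97×10^10 = 15.3 W.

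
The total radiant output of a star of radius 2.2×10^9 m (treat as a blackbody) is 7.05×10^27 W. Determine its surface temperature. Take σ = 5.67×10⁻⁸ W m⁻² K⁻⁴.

T ≈ 6720 K

A = 4πr² = 4π × (2.2×10^9)² = 6.08×10^19 m².
From P = σAT⁴, T = (P / σA)^(1/4) = (7.05×10^27 / (5.67×10⁻⁸ × 6.08×10^19))^(1/4).
T = (2.04×10^15)^(1/4) = 6720 K.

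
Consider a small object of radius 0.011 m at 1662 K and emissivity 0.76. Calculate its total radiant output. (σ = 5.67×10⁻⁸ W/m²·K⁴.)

P ≈ 500 W

A = 4πr² = 4π × (0.011)² = 1.52×10^-3 m².
P = εσAT⁴ = 0.76 × 5.67×10⁻⁸ × 1.52×10^-3 × (1662)⁴ = 0.76 × 5.67×10⁻⁸ × 1.52×10^-3 × 7.63×10^12.
P = 500 W.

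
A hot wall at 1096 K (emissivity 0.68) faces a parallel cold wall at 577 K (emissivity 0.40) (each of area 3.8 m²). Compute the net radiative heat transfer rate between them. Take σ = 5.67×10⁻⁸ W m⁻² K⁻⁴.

For two large parallel gray plates, q = σ(T₁⁴ − T₂⁴) / (1/ε₁ + 1/ε₂ − 1).
1/ε₁ + 1/ε₂ − 1 = 1/0.68 + 1/0.40 − 1 = 2.971.
T₁⁴ − T₂⁴ = 1.44×10^12 − 1.11×10^11 = 1.33×10^12 K⁴.
q = 5.67×10⁻⁸ × 1.33×10^12 / 2.971 = 25400 W/m².
Q = q·A = 25400 × 3.8 = 96600 W.

Q ≈ 96600 W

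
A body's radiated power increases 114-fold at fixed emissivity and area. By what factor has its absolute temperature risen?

P ∝ T⁴ ⇒ T ∝ P^(1/4), so T scales by (114)^(1/4) = 3.27.

factor ≈ 3.27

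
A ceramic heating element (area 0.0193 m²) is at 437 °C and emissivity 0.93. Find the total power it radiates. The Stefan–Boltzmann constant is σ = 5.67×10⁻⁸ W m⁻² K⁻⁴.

437 °C = 710 K.
P = εσAT⁴ = 0.93 × 5.67×10⁻⁸ × 0.0193 × (710)⁴ = 0.93 × 5.67×10⁻⁸ × 0.0193 × 2.54×10^11.
P = 259 W.

P ≈ 259 W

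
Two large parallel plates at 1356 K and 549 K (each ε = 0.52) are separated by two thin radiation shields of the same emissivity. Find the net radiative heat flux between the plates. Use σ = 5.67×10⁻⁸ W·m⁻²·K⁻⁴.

q ≈ 21800 W/m²

Each of the 3 gaps contributes resistance (2/ε − 1) = 2/0.52 − 1 = 2.846; total = 8.538.
q = σ(T₁⁴ − T₂⁴) / 8.538 = 5.67×10⁻⁸ × 3.29×10^12 / 8.538 = 21800 W/m².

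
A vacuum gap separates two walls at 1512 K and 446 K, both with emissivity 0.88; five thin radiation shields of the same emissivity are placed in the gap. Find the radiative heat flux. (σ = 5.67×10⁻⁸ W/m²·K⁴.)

Each of the 6 gaps contributes resistance (2/ε − 1) = 2/0.88 − 1 = 1.273; total = 7.636.
q = σ(T₁⁴ − T₂⁴) / 7.636 = 5.67×10⁻⁸ × 5.19×10^12 / 7.636 = 38500 W/m².

q ≈ 38500 W/m²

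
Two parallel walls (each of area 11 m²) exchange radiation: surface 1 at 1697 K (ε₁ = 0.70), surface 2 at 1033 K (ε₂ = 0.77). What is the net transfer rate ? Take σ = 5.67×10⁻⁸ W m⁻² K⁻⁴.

For two large parallel gray plates, q = σ(T₁⁴ − T₂⁴) / (1/ε₁ + 1/ε₂ − 1).
1/ε₁ + 1/ε₂ − 1 = 1/0.70 + 1/0.77 − 1 = 1.727.
T₁⁴ − T₂⁴ = 8.29×10^12 − 1.14×10^12 = 7.15×10^12 K⁴.
q = 5.67×10⁻⁸ × 7.15×10^12 / 1.727 = 2.35×10^5 W/m².
Q = q·A = 2.35×10^5 × 11 = 2.58×10^6 W.

Q ≈ 2.58×10^6 W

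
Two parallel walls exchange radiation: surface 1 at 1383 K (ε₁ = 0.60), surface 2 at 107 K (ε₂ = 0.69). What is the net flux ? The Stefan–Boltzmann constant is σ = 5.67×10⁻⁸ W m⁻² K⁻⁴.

q ≈ 98000 W/m²

For two large parallel gray plates, q = σ(T₁⁴ − T₂⁴) / (1/ε₁ + 1/ε₂ − 1).
1/ε₁ + 1/ε₂ − 1 = 1/0.60 + 1/0.69 − 1 = 2.116.
T₁⁴ − T₂⁴ = 3.66×10^12 − 1.31×10^8 = 3.66×10^12 K⁴.
q = 5.67×10⁻⁸ × 3.66×10^12 / 2.116 = 98000 W/m².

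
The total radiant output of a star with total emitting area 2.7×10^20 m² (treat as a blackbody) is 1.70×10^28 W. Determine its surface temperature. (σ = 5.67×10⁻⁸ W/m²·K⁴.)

T ≈ 5770 K

From P = σAT⁴, T = (P / σA)^(1/4) = (1.70×10^28 / (5.67×10⁻⁸ × 2.70×10^20))^(1/4).
T = (1.11×10^15)^(1/4) = 5770 K.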